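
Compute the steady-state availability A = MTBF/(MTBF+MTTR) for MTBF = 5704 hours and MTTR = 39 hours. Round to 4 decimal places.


MTBF = 5704
MTTR = 39
MTBF + MTTR = 5743
A = 5704 / 5743
A = 0.9932

0.9932


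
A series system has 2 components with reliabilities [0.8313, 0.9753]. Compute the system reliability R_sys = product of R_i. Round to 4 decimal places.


Components: [0.8313, 0.9753]
After component 1 (R=0.8313): product = 0.8313
After component 2 (R=0.9753): product = 0.8108
R_sys = 0.8108

0.8108


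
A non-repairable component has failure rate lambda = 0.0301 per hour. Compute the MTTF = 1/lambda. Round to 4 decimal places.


lambda = 0.0301
MTTF = 1 / 0.0301
MTTF = 33.2226

33.2226


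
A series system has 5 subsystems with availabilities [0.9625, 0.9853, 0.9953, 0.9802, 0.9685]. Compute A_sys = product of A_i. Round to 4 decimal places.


Subsystems: [0.9625, 0.9853, 0.9953, 0.9802, 0.9685]
After subsystem 1 (A=0.9625): product = 0.9625
After subsystem 2 (A=0.9853): product = 0.9484
After subsystem 3 (A=0.9953): product = 0.9439
After subsystem 4 (A=0.9802): product = 0.9252
After subsystem 5 (A=0.9685): product = 0.8961
A_sys = 0.8961

0.8961


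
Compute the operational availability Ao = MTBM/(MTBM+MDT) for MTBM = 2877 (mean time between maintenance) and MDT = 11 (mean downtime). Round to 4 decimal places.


MTBM = 2877
MDT = 11
MTBM + MDT = 2888
Ao = 2877 / 2888
Ao = 0.9962

0.9962


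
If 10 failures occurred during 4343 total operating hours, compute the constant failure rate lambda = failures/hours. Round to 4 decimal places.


failures = 10
total_hours = 4343
lambda = 10 / 4343
lambda = 0.0023

0.0023


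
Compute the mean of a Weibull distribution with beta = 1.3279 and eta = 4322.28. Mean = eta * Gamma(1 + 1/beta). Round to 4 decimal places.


beta = 1.3279, eta = 4322.28
1/beta = 0.7531
1 + 1/beta = 1.7531
Gamma(1.7531) = 0.9198
Mean = 4322.28 * 0.9198
Mean = 3975.4778

3975.4778


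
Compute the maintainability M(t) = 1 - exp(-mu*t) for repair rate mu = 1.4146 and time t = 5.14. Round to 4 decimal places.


mu = 1.4146, t = 5.14
mu * t = 1.4146 * 5.14 = 7.271
exp(-7.271) = 0.0007
M(t) = 1 - 0.0007
M(t) = 0.9993

0.9993


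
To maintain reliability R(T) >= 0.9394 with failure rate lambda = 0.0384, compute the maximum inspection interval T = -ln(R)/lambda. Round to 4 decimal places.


R_target = 0.9394
lambda = 0.0384
-ln(0.9394) = 0.0625
T = 0.0625 / 0.0384
T = 1.628

1.628


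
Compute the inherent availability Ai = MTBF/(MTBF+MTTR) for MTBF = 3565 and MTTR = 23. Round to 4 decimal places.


MTBF = 3565
MTTR = 23
MTBF + MTTR = 3588
Ai = 3565 / 3588
Ai = 0.9936

0.9936


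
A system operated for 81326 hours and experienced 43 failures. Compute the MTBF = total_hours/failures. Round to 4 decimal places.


total_hours = 81326
failures = 43
MTBF = 81326 / 43
MTBF = 1891.3023

1891.3023


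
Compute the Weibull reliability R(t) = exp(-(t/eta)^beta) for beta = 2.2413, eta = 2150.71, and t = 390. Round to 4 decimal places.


beta = 2.2413, eta = 2150.71, t = 390
t/eta = 390 / 2150.71 = 0.1813
(t/eta)^beta = 0.1813^2.2413 = 0.0218
R(t) = exp(-0.0218)
R(t) = 0.9785

0.9785


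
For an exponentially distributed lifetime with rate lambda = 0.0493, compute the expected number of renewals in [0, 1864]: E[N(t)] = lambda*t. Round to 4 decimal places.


lambda = 0.0493
t = 1864
E[N(t)] = lambda * t
E[N(t)] = 0.0493 * 1864
E[N(t)] = 91.8952

91.8952


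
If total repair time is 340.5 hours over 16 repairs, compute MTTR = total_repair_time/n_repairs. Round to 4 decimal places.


total_repair_time = 340.5
n_repairs = 16
MTTR = 340.5 / 16
MTTR = 21.2812

21.2812


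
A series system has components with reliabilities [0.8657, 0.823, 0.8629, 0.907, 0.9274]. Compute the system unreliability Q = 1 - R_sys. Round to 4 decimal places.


Components: [0.8657, 0.823, 0.8629, 0.907, 0.9274]
After component 1: product = 0.8657
After component 2: product = 0.7125
After component 3: product = 0.6148
After component 4: product = 0.5576
After component 5: product = 0.5171
R_sys = 0.5171
Q = 1 - 0.5171 = 0.4829

0.4829


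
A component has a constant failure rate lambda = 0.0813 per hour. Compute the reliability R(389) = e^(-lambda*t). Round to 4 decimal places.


lambda = 0.0813
t = 389
lambda * t = 31.6257
R(t) = e^(-31.6257)
R(t) = 0.0

0.0


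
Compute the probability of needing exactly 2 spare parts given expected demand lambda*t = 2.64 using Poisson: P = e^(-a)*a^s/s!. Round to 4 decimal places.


a = 2.64, s = 2
e^(-a) = e^(-2.64) = 0.0714
a^s = 2.64^2 = 6.9696
s! = 2
P = 0.0714 * 6.9696 / 2
P = 0.2487

0.2487


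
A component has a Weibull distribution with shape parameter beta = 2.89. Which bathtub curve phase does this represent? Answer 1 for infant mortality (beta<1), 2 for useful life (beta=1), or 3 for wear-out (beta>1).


beta = 2.89
Compare beta to 1:
beta < 1 => infant mortality (phase 1)
beta = 1 => useful life (phase 2)
beta > 1 => wear-out (phase 3)
Since beta = 2.89, this is wear-out (increasing failure rate)
Phase = 3

3


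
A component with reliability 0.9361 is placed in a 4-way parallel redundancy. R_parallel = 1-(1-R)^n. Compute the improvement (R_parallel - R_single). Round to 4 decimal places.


R_single = 0.9361, n = 4
1 - R_single = 0.0639
(1 - R_single)^n = 0.0639^4 = 0.0
R_parallel = 1 - 0.0 = 1.0
Improvement = 1.0 - 0.9361
Improvement = 0.0639

0.0639


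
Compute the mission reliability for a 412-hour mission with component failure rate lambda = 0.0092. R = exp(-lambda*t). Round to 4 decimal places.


lambda = 0.0092
mission_time = 412
lambda * t = 0.0092 * 412 = 3.7904
R = exp(-3.7904)
R = 0.0226

0.0226


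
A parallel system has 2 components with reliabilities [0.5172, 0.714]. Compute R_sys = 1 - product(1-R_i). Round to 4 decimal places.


Components: [0.5172, 0.714]
(1 - 0.5172) = 0.4828, running product = 0.4828
(1 - 0.714) = 0.286, running product = 0.1381
Product of (1-R_i) = 0.1381
R_sys = 1 - 0.1381 = 0.8619

0.8619


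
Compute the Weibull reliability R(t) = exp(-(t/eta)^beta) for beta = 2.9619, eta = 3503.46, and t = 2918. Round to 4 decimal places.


beta = 2.9619, eta = 3503.46, t = 2918
t/eta = 2918 / 3503.46 = 0.8329
(t/eta)^beta = 0.8329^2.9619 = 0.5818
R(t) = exp(-0.5818)
R(t) = 0.5589

0.5589


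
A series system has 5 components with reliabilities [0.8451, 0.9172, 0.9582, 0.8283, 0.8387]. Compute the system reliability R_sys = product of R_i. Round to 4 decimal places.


Components: [0.8451, 0.9172, 0.9582, 0.8283, 0.8387]
After component 1 (R=0.8451): product = 0.8451
After component 2 (R=0.9172): product = 0.7751
After component 3 (R=0.9582): product = 0.7427
After component 4 (R=0.8283): product = 0.6152
After component 5 (R=0.8387): product = 0.516
R_sys = 0.516

0.516


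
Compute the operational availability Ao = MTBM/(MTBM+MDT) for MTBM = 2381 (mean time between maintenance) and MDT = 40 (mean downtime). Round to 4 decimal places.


MTBM = 2381
MDT = 40
MTBM + MDT = 2421
Ao = 2381 / 2421
Ao = 0.9835

0.9835


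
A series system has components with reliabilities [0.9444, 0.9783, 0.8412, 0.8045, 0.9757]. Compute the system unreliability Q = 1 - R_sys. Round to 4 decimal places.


Components: [0.9444, 0.9783, 0.8412, 0.8045, 0.9757]
After component 1: product = 0.9444
After component 2: product = 0.9239
After component 3: product = 0.7772
After component 4: product = 0.6252
After component 5: product = 0.6101
R_sys = 0.6101
Q = 1 - 0.6101 = 0.3899

0.3899


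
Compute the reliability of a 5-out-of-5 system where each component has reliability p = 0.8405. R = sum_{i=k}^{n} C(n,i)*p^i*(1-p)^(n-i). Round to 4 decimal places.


k = 5, n = 5, p = 0.8405
i=5: C(5,5)=1 * 0.8405^5 * 0.1595^0 = 0.4195
R = sum of terms = 0.4195

0.4195


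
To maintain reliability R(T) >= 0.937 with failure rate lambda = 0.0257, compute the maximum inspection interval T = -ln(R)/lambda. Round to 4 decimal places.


R_target = 0.937
lambda = 0.0257
-ln(0.937) = 0.0651
T = 0.0651 / 0.0257
T = 2.532

2.532


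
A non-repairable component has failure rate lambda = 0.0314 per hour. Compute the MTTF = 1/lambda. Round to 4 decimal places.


lambda = 0.0314
MTTF = 1 / 0.0314
MTTF = 31.8471

31.8471


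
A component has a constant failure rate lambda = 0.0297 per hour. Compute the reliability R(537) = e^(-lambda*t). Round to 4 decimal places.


lambda = 0.0297
t = 537
lambda * t = 15.9489
R(t) = e^(-15.9489)
R(t) = 0.0

0.0


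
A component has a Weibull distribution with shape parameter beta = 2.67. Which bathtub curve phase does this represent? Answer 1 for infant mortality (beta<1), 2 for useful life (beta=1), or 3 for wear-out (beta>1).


beta = 2.67
Compare beta to 1:
beta < 1 => infant mortality (phase 1)
beta = 1 => useful life (phase 2)
beta > 1 => wear-out (phase 3)
Since beta = 2.67, this is wear-out (increasing failure rate)
Phase = 3

3


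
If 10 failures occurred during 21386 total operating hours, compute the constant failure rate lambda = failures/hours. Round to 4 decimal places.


failures = 10
total_hours = 21386
lambda = 10 / 21386
lambda = 0.0005

0.0005


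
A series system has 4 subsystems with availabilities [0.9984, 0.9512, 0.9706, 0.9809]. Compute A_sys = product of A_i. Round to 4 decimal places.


Subsystems: [0.9984, 0.9512, 0.9706, 0.9809]
After subsystem 1 (A=0.9984): product = 0.9984
After subsystem 2 (A=0.9512): product = 0.9497
After subsystem 3 (A=0.9706): product = 0.9218
After subsystem 4 (A=0.9809): product = 0.9042
A_sys = 0.9042

0.9042


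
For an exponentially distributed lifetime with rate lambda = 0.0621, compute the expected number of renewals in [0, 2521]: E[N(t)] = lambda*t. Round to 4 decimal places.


lambda = 0.0621
t = 2521
E[N(t)] = lambda * t
E[N(t)] = 0.0621 * 2521
E[N(t)] = 156.5541

156.5541


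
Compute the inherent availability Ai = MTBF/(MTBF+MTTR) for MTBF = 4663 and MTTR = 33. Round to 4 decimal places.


MTBF = 4663
MTTR = 33
MTBF + MTTR = 4696
Ai = 4663 / 4696
Ai = 0.993

0.993


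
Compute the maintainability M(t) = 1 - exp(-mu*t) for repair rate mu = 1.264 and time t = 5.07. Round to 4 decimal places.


mu = 1.264, t = 5.07
mu * t = 1.264 * 5.07 = 6.4085
exp(-6.4085) = 0.0016
M(t) = 1 - 0.0016
M(t) = 0.9984

0.9984


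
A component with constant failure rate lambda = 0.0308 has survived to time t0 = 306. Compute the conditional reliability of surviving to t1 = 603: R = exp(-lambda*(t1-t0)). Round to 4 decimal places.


lambda = 0.0308
t0 = 306, t1 = 603
t1 - t0 = 297
lambda * (t1-t0) = 0.0308 * 297 = 9.1476
R = exp(-9.1476)
R = 0.0001

0.0001


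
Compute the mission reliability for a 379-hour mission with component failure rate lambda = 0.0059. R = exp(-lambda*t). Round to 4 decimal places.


lambda = 0.0059
mission_time = 379
lambda * t = 0.0059 * 379 = 2.2361
R = exp(-2.2361)
R = 0.1069

0.1069


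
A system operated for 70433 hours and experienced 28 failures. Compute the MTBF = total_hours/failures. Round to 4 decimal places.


total_hours = 70433
failures = 28
MTBF = 70433 / 28
MTBF = 2515.4643

2515.4643


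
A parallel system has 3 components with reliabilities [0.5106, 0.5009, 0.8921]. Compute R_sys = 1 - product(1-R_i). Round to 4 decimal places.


Components: [0.5106, 0.5009, 0.8921]
(1 - 0.5106) = 0.4894, running product = 0.4894
(1 - 0.5009) = 0.4991, running product = 0.2443
(1 - 0.8921) = 0.1079, running product = 0.0264
Product of (1-R_i) = 0.0264
R_sys = 1 - 0.0264 = 0.9736

0.9736


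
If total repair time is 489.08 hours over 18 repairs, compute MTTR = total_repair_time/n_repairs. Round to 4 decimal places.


total_repair_time = 489.08
n_repairs = 18
MTTR = 489.08 / 18
MTTR = 27.1711

27.1711


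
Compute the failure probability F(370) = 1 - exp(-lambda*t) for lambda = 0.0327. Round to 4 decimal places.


lambda = 0.0327, t = 370
lambda * t = 12.099
exp(-12.099) = 0.0
F(t) = 1 - 0.0
F(t) = 1.0

1.0


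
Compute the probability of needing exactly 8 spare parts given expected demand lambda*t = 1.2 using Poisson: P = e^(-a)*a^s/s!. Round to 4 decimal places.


a = 1.2, s = 8
e^(-a) = e^(-1.2) = 0.3012
a^s = 1.2^8 = 4.2998
s! = 40320
P = 0.3012 * 4.2998 / 40320
P = 0.0

0.0


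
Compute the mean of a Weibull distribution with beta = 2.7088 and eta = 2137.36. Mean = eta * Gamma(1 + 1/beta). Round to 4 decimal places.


beta = 2.7088, eta = 2137.36
1/beta = 0.3692
1 + 1/beta = 1.3692
Gamma(1.3692) = 0.8894
Mean = 2137.36 * 0.8894
Mean = 1900.9304

1900.9304


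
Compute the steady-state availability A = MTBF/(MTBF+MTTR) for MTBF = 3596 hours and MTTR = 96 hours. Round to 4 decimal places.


MTBF = 3596
MTTR = 96
MTBF + MTTR = 3692
A = 3596 / 3692
A = 0.974

0.974


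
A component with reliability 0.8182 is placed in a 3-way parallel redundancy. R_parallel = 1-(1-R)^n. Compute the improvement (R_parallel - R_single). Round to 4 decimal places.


R_single = 0.8182, n = 3
1 - R_single = 0.1818
(1 - R_single)^n = 0.1818^3 = 0.006
R_parallel = 1 - 0.006 = 0.994
Improvement = 0.994 - 0.8182
Improvement = 0.1758

0.1758


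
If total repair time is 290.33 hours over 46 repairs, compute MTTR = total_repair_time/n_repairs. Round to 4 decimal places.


total_repair_time = 290.33
n_repairs = 46
MTTR = 290.33 / 46
MTTR = 6.3115

6.3115


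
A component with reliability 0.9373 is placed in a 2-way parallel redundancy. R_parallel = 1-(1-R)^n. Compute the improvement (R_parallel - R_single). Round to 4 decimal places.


R_single = 0.9373, n = 2
1 - R_single = 0.0627
(1 - R_single)^n = 0.0627^2 = 0.0039
R_parallel = 1 - 0.0039 = 0.9961
Improvement = 0.9961 - 0.9373
Improvement = 0.0588

0.0588


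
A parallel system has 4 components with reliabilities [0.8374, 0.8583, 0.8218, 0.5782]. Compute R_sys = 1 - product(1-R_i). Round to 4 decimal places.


Components: [0.8374, 0.8583, 0.8218, 0.5782]
(1 - 0.8374) = 0.1626, running product = 0.1626
(1 - 0.8583) = 0.1417, running product = 0.023
(1 - 0.8218) = 0.1782, running product = 0.0041
(1 - 0.5782) = 0.4218, running product = 0.0017
Product of (1-R_i) = 0.0017
R_sys = 1 - 0.0017 = 0.9983

0.9983


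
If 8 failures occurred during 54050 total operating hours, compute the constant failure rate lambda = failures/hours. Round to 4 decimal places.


failures = 8
total_hours = 54050
lambda = 8 / 54050
lambda = 0.0001

0.0001


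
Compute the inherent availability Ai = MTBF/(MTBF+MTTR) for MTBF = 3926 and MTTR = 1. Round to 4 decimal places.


MTBF = 3926
MTTR = 1
MTBF + MTTR = 3927
Ai = 3926 / 3927
Ai = 0.9997

0.9997


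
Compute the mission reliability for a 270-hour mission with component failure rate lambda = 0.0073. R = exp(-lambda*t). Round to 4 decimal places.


lambda = 0.0073
mission_time = 270
lambda * t = 0.0073 * 270 = 1.971
R = exp(-1.971)
R = 0.1393

0.1393


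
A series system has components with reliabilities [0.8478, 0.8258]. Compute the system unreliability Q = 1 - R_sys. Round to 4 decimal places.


Components: [0.8478, 0.8258]
After component 1: product = 0.8478
After component 2: product = 0.7001
R_sys = 0.7001
Q = 1 - 0.7001 = 0.2999

0.2999


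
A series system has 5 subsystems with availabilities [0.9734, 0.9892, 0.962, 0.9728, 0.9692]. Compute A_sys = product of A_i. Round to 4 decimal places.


Subsystems: [0.9734, 0.9892, 0.962, 0.9728, 0.9692]
After subsystem 1 (A=0.9734): product = 0.9734
After subsystem 2 (A=0.9892): product = 0.9629
After subsystem 3 (A=0.962): product = 0.9263
After subsystem 4 (A=0.9728): product = 0.9011
After subsystem 5 (A=0.9692): product = 0.8733
A_sys = 0.8733

0.8733


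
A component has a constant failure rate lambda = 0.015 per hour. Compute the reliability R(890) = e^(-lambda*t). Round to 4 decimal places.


lambda = 0.015
t = 890
lambda * t = 13.35
R(t) = e^(-13.35)
R(t) = 0.0

0.0


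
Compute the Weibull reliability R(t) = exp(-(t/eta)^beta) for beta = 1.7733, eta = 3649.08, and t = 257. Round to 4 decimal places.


beta = 1.7733, eta = 3649.08, t = 257
t/eta = 257 / 3649.08 = 0.0704
(t/eta)^beta = 0.0704^1.7733 = 0.0091
R(t) = exp(-0.0091)
R(t) = 0.991

0.991


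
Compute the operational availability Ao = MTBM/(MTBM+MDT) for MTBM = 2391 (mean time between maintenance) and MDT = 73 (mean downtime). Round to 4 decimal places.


MTBM = 2391
MDT = 73
MTBM + MDT = 2464
Ao = 2391 / 2464
Ao = 0.9704

0.9704


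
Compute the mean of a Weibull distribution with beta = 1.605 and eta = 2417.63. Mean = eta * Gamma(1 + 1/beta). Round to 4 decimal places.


beta = 1.605, eta = 2417.63
1/beta = 0.6231
1 + 1/beta = 1.6231
Gamma(1.6231) = 0.8963
Mean = 2417.63 * 0.8963
Mean = 2166.9668

2166.9668


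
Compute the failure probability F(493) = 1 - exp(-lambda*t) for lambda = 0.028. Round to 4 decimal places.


lambda = 0.028, t = 493
lambda * t = 13.804
exp(-13.804) = 0.0
F(t) = 1 - 0.0
F(t) = 1.0

1.0


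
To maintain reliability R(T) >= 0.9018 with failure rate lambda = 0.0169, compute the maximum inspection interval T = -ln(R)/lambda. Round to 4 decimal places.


R_target = 0.9018
lambda = 0.0169
-ln(0.9018) = 0.1034
T = 0.1034 / 0.0169
T = 6.1161

6.1161


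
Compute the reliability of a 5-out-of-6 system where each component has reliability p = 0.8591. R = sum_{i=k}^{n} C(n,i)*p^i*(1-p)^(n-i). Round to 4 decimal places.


k = 5, n = 6, p = 0.8591
i=5: C(6,5)=6 * 0.8591^5 * 0.1409^1 = 0.3956
i=6: C(6,6)=1 * 0.8591^6 * 0.1409^0 = 0.402
R = sum of terms = 0.7977

0.7977


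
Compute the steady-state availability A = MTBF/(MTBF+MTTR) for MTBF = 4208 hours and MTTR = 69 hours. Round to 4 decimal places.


MTBF = 4208
MTTR = 69
MTBF + MTTR = 4277
A = 4208 / 4277
A = 0.9839

0.9839


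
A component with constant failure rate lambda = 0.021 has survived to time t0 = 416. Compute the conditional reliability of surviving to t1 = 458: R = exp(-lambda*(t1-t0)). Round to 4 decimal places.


lambda = 0.021
t0 = 416, t1 = 458
t1 - t0 = 42
lambda * (t1-t0) = 0.021 * 42 = 0.882
R = exp(-0.882)
R = 0.414

0.414


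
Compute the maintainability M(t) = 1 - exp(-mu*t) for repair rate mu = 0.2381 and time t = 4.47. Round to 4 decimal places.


mu = 0.2381, t = 4.47
mu * t = 0.2381 * 4.47 = 1.0643
exp(-1.0643) = 0.345
M(t) = 1 - 0.345
M(t) = 0.655

0.655


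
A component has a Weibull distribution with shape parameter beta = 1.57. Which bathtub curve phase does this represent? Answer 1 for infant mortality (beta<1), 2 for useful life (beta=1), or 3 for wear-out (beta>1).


beta = 1.57
Compare beta to 1:
beta < 1 => infant mortality (phase 1)
beta = 1 => useful life (phase 2)
beta > 1 => wear-out (phase 3)
Since beta = 1.57, this is wear-out (increasing failure rate)
Phase = 3

3


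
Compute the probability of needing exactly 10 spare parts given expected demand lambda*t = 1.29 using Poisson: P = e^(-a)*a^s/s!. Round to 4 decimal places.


a = 1.29, s = 10
e^(-a) = e^(-1.29) = 0.2753
a^s = 1.29^10 = 12.7614
s! = 3628800
P = 0.2753 * 12.7614 / 3628800
P = 0.0

0.0


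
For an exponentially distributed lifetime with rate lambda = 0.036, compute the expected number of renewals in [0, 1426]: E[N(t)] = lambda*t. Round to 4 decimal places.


lambda = 0.036
t = 1426
E[N(t)] = lambda * t
E[N(t)] = 0.036 * 1426
E[N(t)] = 51.336

51.336


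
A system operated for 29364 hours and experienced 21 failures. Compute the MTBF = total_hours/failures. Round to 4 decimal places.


total_hours = 29364
failures = 21
MTBF = 29364 / 21
MTBF = 1398.2857

1398.2857


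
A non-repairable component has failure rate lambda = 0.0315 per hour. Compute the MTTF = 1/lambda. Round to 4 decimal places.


lambda = 0.0315
MTTF = 1 / 0.0315
MTTF = 31.746

31.746


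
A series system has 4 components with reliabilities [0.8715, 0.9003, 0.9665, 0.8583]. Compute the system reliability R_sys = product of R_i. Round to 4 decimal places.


Components: [0.8715, 0.9003, 0.9665, 0.8583]
After component 1 (R=0.8715): product = 0.8715
After component 2 (R=0.9003): product = 0.7846
After component 3 (R=0.9665): product = 0.7583
After component 4 (R=0.8583): product = 0.6509
R_sys = 0.6509

0.6509


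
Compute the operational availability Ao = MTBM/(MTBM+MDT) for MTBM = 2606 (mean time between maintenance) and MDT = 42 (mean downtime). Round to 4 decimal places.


MTBM = 2606
MDT = 42
MTBM + MDT = 2648
Ao = 2606 / 2648
Ao = 0.9841

0.9841


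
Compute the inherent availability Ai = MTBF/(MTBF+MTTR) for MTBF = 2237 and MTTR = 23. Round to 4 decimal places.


MTBF = 2237
MTTR = 23
MTBF + MTTR = 2260
Ai = 2237 / 2260
Ai = 0.9898

0.9898


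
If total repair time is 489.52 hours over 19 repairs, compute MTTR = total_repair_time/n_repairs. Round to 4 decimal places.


total_repair_time = 489.52
n_repairs = 19
MTTR = 489.52 / 19
MTTR = 25.7642

25.7642


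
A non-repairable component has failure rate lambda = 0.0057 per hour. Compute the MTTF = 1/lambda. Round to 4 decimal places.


lambda = 0.0057
MTTF = 1 / 0.0057
MTTF = 175.4386

175.4386


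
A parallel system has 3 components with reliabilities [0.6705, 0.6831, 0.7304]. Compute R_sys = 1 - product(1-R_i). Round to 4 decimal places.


Components: [0.6705, 0.6831, 0.7304]
(1 - 0.6705) = 0.3295, running product = 0.3295
(1 - 0.6831) = 0.3169, running product = 0.1044
(1 - 0.7304) = 0.2696, running product = 0.0282
Product of (1-R_i) = 0.0282
R_sys = 1 - 0.0282 = 0.9718

0.9718


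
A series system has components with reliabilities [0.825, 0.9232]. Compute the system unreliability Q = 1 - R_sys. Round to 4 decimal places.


Components: [0.825, 0.9232]
After component 1: product = 0.825
After component 2: product = 0.7616
R_sys = 0.7616
Q = 1 - 0.7616 = 0.2384

0.2384


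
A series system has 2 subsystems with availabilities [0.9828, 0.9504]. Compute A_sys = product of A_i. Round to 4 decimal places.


Subsystems: [0.9828, 0.9504]
After subsystem 1 (A=0.9828): product = 0.9828
After subsystem 2 (A=0.9504): product = 0.9341
A_sys = 0.9341

0.9341


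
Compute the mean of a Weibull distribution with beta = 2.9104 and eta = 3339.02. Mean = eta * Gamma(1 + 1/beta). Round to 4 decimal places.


beta = 2.9104, eta = 3339.02
1/beta = 0.3436
1 + 1/beta = 1.3436
Gamma(1.3436) = 0.8918
Mean = 3339.02 * 0.8918
Mean = 2977.8104

2977.8104


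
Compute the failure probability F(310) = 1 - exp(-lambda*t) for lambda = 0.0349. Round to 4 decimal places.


lambda = 0.0349, t = 310
lambda * t = 10.819
exp(-10.819) = 0.0
F(t) = 1 - 0.0
F(t) = 1.0

1.0


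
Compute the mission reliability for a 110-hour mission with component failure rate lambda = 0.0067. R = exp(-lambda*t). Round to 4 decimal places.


lambda = 0.0067
mission_time = 110
lambda * t = 0.0067 * 110 = 0.737
R = exp(-0.737)
R = 0.4785

0.4785


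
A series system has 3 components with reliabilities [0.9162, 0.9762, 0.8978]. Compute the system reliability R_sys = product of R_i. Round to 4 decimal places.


Components: [0.9162, 0.9762, 0.8978]
After component 1 (R=0.9162): product = 0.9162
After component 2 (R=0.9762): product = 0.8944
After component 3 (R=0.8978): product = 0.803
R_sys = 0.803

0.803


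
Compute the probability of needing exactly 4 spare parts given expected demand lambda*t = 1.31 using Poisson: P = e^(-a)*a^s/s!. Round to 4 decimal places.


a = 1.31, s = 4
e^(-a) = e^(-1.31) = 0.2698
a^s = 1.31^4 = 2.945
s! = 24
P = 0.2698 * 2.945 / 24
P = 0.0331

0.0331


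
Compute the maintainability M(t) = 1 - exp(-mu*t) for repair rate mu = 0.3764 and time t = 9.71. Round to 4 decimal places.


mu = 0.3764, t = 9.71
mu * t = 0.3764 * 9.71 = 3.6548
exp(-3.6548) = 0.0259
M(t) = 1 - 0.0259
M(t) = 0.9741

0.9741


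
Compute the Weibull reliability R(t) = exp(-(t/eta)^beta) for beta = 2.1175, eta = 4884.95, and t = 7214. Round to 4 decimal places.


beta = 2.1175, eta = 4884.95, t = 7214
t/eta = 7214 / 4884.95 = 1.4768
(t/eta)^beta = 1.4768^2.1175 = 2.2831
R(t) = exp(-2.2831)
R(t) = 0.102

0.102


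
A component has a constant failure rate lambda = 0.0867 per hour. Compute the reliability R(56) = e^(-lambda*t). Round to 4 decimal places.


lambda = 0.0867
t = 56
lambda * t = 4.8552
R(t) = e^(-4.8552)
R(t) = 0.0078

0.0078


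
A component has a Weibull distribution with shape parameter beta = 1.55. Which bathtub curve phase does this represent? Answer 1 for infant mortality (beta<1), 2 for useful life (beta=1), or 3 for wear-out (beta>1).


beta = 1.55
Compare beta to 1:
beta < 1 => infant mortality (phase 1)
beta = 1 => useful life (phase 2)
beta > 1 => wear-out (phase 3)
Since beta = 1.55, this is wear-out (increasing failure rate)
Phase = 3

3


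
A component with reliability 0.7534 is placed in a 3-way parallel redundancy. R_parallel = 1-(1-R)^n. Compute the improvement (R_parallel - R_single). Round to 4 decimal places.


R_single = 0.7534, n = 3
1 - R_single = 0.2466
(1 - R_single)^n = 0.2466^3 = 0.015
R_parallel = 1 - 0.015 = 0.985
Improvement = 0.985 - 0.7534
Improvement = 0.2316

0.2316


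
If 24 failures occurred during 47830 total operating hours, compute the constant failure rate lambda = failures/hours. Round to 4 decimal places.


failures = 24
total_hours = 47830
lambda = 24 / 47830
lambda = 0.0005

0.0005


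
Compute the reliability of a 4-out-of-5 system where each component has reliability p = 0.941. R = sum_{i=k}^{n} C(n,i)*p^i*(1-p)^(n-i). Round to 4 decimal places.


k = 4, n = 5, p = 0.941
i=4: C(5,4)=5 * 0.941^4 * 0.059^1 = 0.2313
i=5: C(5,5)=1 * 0.941^5 * 0.059^0 = 0.7378
R = sum of terms = 0.9691

0.9691


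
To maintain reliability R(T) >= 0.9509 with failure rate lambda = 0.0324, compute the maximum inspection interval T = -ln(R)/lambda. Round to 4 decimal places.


R_target = 0.9509
lambda = 0.0324
-ln(0.9509) = 0.0503
T = 0.0503 / 0.0324
T = 1.5539

1.5539


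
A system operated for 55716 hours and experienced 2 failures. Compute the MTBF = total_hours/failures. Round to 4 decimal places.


total_hours = 55716
failures = 2
MTBF = 55716 / 2
MTBF = 27858.0

27858.0


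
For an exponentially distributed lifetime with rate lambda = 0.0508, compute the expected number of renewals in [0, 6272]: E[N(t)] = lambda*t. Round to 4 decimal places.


lambda = 0.0508
t = 6272
E[N(t)] = lambda * t
E[N(t)] = 0.0508 * 6272
E[N(t)] = 318.6176

318.6176


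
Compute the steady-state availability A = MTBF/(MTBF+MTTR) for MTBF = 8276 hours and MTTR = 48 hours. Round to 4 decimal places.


MTBF = 8276
MTTR = 48
MTBF + MTTR = 8324
A = 8276 / 8324
A = 0.9942

0.9942


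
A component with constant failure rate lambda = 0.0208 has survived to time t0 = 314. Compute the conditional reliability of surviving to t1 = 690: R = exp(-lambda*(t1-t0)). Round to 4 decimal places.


lambda = 0.0208
t0 = 314, t1 = 690
t1 - t0 = 376
lambda * (t1-t0) = 0.0208 * 376 = 7.8208
R = exp(-7.8208)
R = 0.0004

0.0004


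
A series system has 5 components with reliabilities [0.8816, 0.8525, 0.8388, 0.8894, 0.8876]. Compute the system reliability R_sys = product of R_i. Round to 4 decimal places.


Components: [0.8816, 0.8525, 0.8388, 0.8894, 0.8876]
After component 1 (R=0.8816): product = 0.8816
After component 2 (R=0.8525): product = 0.7516
After component 3 (R=0.8388): product = 0.6304
After component 4 (R=0.8894): product = 0.5607
After component 5 (R=0.8876): product = 0.4977
R_sys = 0.4977

0.4977


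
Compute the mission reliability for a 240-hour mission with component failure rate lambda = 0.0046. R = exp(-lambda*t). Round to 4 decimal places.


lambda = 0.0046
mission_time = 240
lambda * t = 0.0046 * 240 = 1.104
R = exp(-1.104)
R = 0.3315

0.3315


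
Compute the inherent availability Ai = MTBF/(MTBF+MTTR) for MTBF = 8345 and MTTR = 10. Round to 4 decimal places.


MTBF = 8345
MTTR = 10
MTBF + MTTR = 8355
Ai = 8345 / 8355
Ai = 0.9988

0.9988


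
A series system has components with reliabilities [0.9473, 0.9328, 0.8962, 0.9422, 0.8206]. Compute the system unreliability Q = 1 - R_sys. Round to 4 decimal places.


Components: [0.9473, 0.9328, 0.8962, 0.9422, 0.8206]
After component 1: product = 0.9473
After component 2: product = 0.8836
After component 3: product = 0.7919
After component 4: product = 0.7461
After component 5: product = 0.6123
R_sys = 0.6123
Q = 1 - 0.6123 = 0.3877

0.3877


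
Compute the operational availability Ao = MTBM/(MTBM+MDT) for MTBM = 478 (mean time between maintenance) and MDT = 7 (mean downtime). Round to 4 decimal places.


MTBM = 478
MDT = 7
MTBM + MDT = 485
Ao = 478 / 485
Ao = 0.9856

0.9856


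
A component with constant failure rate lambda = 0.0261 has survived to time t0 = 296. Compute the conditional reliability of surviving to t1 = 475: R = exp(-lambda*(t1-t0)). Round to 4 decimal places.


lambda = 0.0261
t0 = 296, t1 = 475
t1 - t0 = 179
lambda * (t1-t0) = 0.0261 * 179 = 4.6719
R = exp(-4.6719)
R = 0.0094

0.0094


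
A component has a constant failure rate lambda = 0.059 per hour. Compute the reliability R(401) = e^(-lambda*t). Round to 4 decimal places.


lambda = 0.059
t = 401
lambda * t = 23.659
R(t) = e^(-23.659)
R(t) = 0.0

0.0


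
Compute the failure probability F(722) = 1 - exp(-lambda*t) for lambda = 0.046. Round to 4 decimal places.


lambda = 0.046, t = 722
lambda * t = 33.212
exp(-33.212) = 0.0
F(t) = 1 - 0.0
F(t) = 1.0

1.0


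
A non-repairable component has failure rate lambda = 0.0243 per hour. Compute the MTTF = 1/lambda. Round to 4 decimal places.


lambda = 0.0243
MTTF = 1 / 0.0243
MTTF = 41.1523

41.1523


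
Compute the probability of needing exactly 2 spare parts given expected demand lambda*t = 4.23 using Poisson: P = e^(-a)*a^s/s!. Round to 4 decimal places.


a = 4.23, s = 2
e^(-a) = e^(-4.23) = 0.0146
a^s = 4.23^2 = 17.8929
s! = 2
P = 0.0146 * 17.8929 / 2
P = 0.1302

0.1302


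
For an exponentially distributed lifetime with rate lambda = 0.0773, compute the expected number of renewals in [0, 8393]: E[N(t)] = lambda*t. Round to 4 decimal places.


lambda = 0.0773
t = 8393
E[N(t)] = lambda * t
E[N(t)] = 0.0773 * 8393
E[N(t)] = 648.7789

648.7789


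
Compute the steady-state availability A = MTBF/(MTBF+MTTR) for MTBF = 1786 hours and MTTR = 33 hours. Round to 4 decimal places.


MTBF = 1786
MTTR = 33
MTBF + MTTR = 1819
A = 1786 / 1819
A = 0.9819

0.9819


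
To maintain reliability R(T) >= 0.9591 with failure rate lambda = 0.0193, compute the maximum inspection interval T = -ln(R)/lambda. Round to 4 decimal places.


R_target = 0.9591
lambda = 0.0193
-ln(0.9591) = 0.0418
T = 0.0418 / 0.0193
T = 2.1637

2.1637


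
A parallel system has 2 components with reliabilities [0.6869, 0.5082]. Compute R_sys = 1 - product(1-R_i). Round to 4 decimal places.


Components: [0.6869, 0.5082]
(1 - 0.6869) = 0.3131, running product = 0.3131
(1 - 0.5082) = 0.4918, running product = 0.154
Product of (1-R_i) = 0.154
R_sys = 1 - 0.154 = 0.846

0.846


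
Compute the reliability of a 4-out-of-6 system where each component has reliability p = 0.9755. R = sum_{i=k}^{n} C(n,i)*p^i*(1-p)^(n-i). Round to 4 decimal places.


k = 4, n = 6, p = 0.9755
i=4: C(6,4)=15 * 0.9755^4 * 0.0245^2 = 0.0082
i=5: C(6,5)=6 * 0.9755^5 * 0.0245^1 = 0.1299
i=6: C(6,6)=1 * 0.9755^6 * 0.0245^0 = 0.8617
R = sum of terms = 0.9997

0.9997


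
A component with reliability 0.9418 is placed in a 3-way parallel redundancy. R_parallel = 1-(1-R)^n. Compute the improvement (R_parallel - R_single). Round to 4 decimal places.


R_single = 0.9418, n = 3
1 - R_single = 0.0582
(1 - R_single)^n = 0.0582^3 = 0.0002
R_parallel = 1 - 0.0002 = 0.9998
Improvement = 0.9998 - 0.9418
Improvement = 0.058

0.058


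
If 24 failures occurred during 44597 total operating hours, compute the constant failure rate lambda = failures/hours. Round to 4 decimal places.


failures = 24
total_hours = 44597
lambda = 24 / 44597
lambda = 0.0005

0.0005


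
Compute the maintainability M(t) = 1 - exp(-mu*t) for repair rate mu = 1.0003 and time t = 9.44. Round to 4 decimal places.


mu = 1.0003, t = 9.44
mu * t = 1.0003 * 9.44 = 9.4428
exp(-9.4428) = 0.0001
M(t) = 1 - 0.0001
M(t) = 0.9999

0.9999


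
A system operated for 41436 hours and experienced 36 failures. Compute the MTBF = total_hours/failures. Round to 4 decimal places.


total_hours = 41436
failures = 36
MTBF = 41436 / 36
MTBF = 1151.0

1151.0


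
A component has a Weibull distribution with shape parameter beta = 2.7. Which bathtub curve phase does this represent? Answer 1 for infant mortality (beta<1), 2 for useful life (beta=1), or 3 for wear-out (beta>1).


beta = 2.7
Compare beta to 1:
beta < 1 => infant mortality (phase 1)
beta = 1 => useful life (phase 2)
beta > 1 => wear-out (phase 3)
Since beta = 2.7, this is wear-out (increasing failure rate)
Phase = 3

3


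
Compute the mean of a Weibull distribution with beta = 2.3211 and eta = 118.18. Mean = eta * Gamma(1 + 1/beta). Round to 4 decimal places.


beta = 2.3211, eta = 118.18
1/beta = 0.4308
1 + 1/beta = 1.4308
Gamma(1.4308) = 0.886
Mean = 118.18 * 0.886
Mean = 104.7091

104.7091


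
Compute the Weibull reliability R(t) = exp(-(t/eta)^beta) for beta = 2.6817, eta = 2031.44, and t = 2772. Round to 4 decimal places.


beta = 2.6817, eta = 2031.44, t = 2772
t/eta = 2772 / 2031.44 = 1.3645
(t/eta)^beta = 1.3645^2.6817 = 2.3014
R(t) = exp(-2.3014)
R(t) = 0.1001

0.1001


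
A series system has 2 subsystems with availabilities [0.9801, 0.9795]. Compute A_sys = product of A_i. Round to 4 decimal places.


Subsystems: [0.9801, 0.9795]
After subsystem 1 (A=0.9801): product = 0.9801
After subsystem 2 (A=0.9795): product = 0.96
A_sys = 0.96

0.96


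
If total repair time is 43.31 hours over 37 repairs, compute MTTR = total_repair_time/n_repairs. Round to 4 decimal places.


total_repair_time = 43.31
n_repairs = 37
MTTR = 43.31 / 37
MTTR = 1.1705

1.1705


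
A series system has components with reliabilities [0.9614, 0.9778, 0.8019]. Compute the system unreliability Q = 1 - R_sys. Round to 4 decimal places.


Components: [0.9614, 0.9778, 0.8019]
After component 1: product = 0.9614
After component 2: product = 0.9401
After component 3: product = 0.7538
R_sys = 0.7538
Q = 1 - 0.7538 = 0.2462

0.2462


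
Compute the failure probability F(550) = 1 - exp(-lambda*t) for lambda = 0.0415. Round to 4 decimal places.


lambda = 0.0415, t = 550
lambda * t = 22.825
exp(-22.825) = 0.0
F(t) = 1 - 0.0
F(t) = 1.0

1.0


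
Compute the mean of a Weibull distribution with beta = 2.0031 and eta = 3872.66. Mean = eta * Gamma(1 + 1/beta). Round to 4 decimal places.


beta = 2.0031, eta = 3872.66
1/beta = 0.4992
1 + 1/beta = 1.4992
Gamma(1.4992) = 0.8862
Mean = 3872.66 * 0.8862
Mean = 3431.9596

3431.9596


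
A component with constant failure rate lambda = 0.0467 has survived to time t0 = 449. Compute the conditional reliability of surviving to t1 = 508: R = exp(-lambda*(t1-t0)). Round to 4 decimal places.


lambda = 0.0467
t0 = 449, t1 = 508
t1 - t0 = 59
lambda * (t1-t0) = 0.0467 * 59 = 2.7553
R = exp(-2.7553)
R = 0.0636

0.0636


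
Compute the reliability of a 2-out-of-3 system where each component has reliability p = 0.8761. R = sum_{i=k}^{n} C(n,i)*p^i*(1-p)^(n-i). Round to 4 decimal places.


k = 2, n = 3, p = 0.8761
i=2: C(3,2)=3 * 0.8761^2 * 0.1239^1 = 0.2853
i=3: C(3,3)=1 * 0.8761^3 * 0.1239^0 = 0.6725
R = sum of terms = 0.9578

0.9578


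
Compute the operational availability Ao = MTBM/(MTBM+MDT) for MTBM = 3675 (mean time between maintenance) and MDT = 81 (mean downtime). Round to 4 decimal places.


MTBM = 3675
MDT = 81
MTBM + MDT = 3756
Ao = 3675 / 3756
Ao = 0.9784

0.9784


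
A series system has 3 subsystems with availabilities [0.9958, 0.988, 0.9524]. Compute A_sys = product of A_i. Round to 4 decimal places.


Subsystems: [0.9958, 0.988, 0.9524]
After subsystem 1 (A=0.9958): product = 0.9958
After subsystem 2 (A=0.988): product = 0.9839
After subsystem 3 (A=0.9524): product = 0.937
A_sys = 0.937

0.937


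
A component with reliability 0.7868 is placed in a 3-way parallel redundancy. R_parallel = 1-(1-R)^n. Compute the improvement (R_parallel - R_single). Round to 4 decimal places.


R_single = 0.7868, n = 3
1 - R_single = 0.2132
(1 - R_single)^n = 0.2132^3 = 0.0097
R_parallel = 1 - 0.0097 = 0.9903
Improvement = 0.9903 - 0.7868
Improvement = 0.2035

0.2035


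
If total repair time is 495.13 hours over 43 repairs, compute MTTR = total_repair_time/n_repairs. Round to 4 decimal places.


total_repair_time = 495.13
n_repairs = 43
MTTR = 495.13 / 43
MTTR = 11.5147

11.5147


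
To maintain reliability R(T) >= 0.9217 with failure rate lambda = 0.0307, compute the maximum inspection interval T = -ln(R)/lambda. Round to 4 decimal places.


R_target = 0.9217
lambda = 0.0307
-ln(0.9217) = 0.0815
T = 0.0815 / 0.0307
T = 2.6559

2.6559


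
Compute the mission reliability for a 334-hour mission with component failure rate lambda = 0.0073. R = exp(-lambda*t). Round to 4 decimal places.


lambda = 0.0073
mission_time = 334
lambda * t = 0.0073 * 334 = 2.4382
R = exp(-2.4382)
R = 0.0873

0.0873


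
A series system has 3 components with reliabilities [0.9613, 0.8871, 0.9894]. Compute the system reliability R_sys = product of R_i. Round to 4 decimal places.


Components: [0.9613, 0.8871, 0.9894]
After component 1 (R=0.9613): product = 0.9613
After component 2 (R=0.8871): product = 0.8528
After component 3 (R=0.9894): product = 0.8437
R_sys = 0.8437

0.8437


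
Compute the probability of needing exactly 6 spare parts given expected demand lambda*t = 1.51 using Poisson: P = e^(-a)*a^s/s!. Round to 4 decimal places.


a = 1.51, s = 6
e^(-a) = e^(-1.51) = 0.2209
a^s = 1.51^6 = 11.8539
s! = 720
P = 0.2209 * 11.8539 / 720
P = 0.0036

0.0036


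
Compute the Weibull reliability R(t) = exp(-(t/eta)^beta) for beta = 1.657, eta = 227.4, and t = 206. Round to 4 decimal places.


beta = 1.657, eta = 227.4, t = 206
t/eta = 206 / 227.4 = 0.9059
(t/eta)^beta = 0.9059^1.657 = 0.8489
R(t) = exp(-0.8489)
R(t) = 0.4279

0.4279


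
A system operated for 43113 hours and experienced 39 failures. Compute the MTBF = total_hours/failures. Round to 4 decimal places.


total_hours = 43113
failures = 39
MTBF = 43113 / 39
MTBF = 1105.4615

1105.4615


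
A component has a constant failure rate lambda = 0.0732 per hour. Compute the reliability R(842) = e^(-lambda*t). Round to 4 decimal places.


lambda = 0.0732
t = 842
lambda * t = 61.6344
R(t) = e^(-61.6344)
R(t) = 0.0

0.0


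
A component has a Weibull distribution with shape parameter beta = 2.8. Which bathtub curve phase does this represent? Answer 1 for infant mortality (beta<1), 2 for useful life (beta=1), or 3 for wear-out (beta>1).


beta = 2.8
Compare beta to 1:
beta < 1 => infant mortality (phase 1)
beta = 1 => useful life (phase 2)
beta > 1 => wear-out (phase 3)
Since beta = 2.8, this is wear-out (increasing failure rate)
Phase = 3

3


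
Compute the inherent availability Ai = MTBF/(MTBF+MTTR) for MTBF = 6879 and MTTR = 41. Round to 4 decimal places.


MTBF = 6879
MTTR = 41
MTBF + MTTR = 6920
Ai = 6879 / 6920
Ai = 0.9941

0.9941


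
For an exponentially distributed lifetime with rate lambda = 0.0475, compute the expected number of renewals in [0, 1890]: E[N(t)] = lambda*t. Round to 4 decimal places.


lambda = 0.0475
t = 1890
E[N(t)] = lambda * t
E[N(t)] = 0.0475 * 1890
E[N(t)] = 89.775

89.775


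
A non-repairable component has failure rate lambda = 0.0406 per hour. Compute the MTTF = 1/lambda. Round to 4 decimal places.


lambda = 0.0406
MTTF = 1 / 0.0406
MTTF = 24.6305

24.6305


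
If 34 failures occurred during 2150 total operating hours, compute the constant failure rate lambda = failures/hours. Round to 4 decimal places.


failures = 34
total_hours = 2150
lambda = 34 / 2150
lambda = 0.0158

0.0158
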